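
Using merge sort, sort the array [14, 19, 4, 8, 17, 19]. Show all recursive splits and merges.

Merge sort trace:

Split: [14, 19, 4, 8, 17, 19] -> [14, 19, 4] and [8, 17, 19]
  Split: [14, 19, 4] -> [14] and [19, 4]
    Split: [19, 4] -> [19] and [4]
    Merge: [19] + [4] -> [4, 19]
  Merge: [14] + [4, 19] -> [4, 14, 19]
  Split: [8, 17, 19] -> [8] and [17, 19]
    Split: [17, 19] -> [17] and [19]
    Merge: [17] + [19] -> [17, 19]
  Merge: [8] + [17, 19] -> [8, 17, 19]
Merge: [4, 14, 19] + [8, 17, 19] -> [4, 8, 14, 17, 19, 19]

Final sorted array: [4, 8, 14, 17, 19, 19]

The merge sort proceeds by recursively splitting the array and merging sorted halves.
After all merges, the sorted array is [4, 8, 14, 17, 19, 19].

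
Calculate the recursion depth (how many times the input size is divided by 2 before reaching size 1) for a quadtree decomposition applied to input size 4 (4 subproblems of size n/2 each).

For divide and conquer with division factor 2:

Problem sizes at each level:
Level 0: 4
Level 1: 2
Level 2: 1

The root is level 0 and the size-1 base case is level 2 (the tree spans levels 0 through 2, i.e. 3 levels counting the root), so the depth is the number of divisions: log_2(4) = 2

The recursion tree depth is log_2(4) = 2. At each level, the problem size is divided by 2, so it takes 2 divisions to reduce to a base case of size 1. The algorithm makes 4 recursive calls at each level.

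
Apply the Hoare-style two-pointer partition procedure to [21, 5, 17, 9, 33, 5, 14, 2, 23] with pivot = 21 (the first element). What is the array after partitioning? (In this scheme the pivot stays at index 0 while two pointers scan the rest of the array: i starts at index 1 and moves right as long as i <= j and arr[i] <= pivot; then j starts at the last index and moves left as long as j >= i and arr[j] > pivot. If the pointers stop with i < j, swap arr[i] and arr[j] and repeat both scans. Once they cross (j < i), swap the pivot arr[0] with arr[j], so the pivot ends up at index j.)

Hoare-style two-pointer partition with pivot = 21:

Initial array: [21, 5, 17, 9, 33, 5, 14, 2, 23]

Pointers start at i = 1, j = 8.
i stops at index 4 (arr[4]=33 > 21), j stops at index 7 (arr[7]=2 <= 21): swap arr[4] and arr[7], array becomes [21, 5, 17, 9, 2, 5, 14, 33, 23]
i ends at 7, j ends at 6: the pointers have crossed (j < i), so scanning stops.

Swap pivot arr[0] with arr[6] to place pivot at position 6: [14, 5, 17, 9, 2, 5, 21, 33, 23]
Pivot position: 6

After partitioning with pivot 21, the array becomes [14, 5, 17, 9, 2, 5, 21, 33, 23]. The pivot is placed at index 6. All elements to the left of the pivot are <= 21, and all elements to the right are > 21.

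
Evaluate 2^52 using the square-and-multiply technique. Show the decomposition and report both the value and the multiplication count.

Computing 2^52 by squaring (build up from 2^1; each line after the first costs one multiplication):

2^1 = 2
2^2 = (2^1)^2 = 2^2 = 4
2^3 = 2 * 2^2 = 2 * 4 = 8
2^6 = (2^3)^2 = 8^2 = 64
2^12 = (2^6)^2 = 64^2 = 4096
2^13 = 2 * 2^12 = 2 * 4096 = 8192
2^26 = (2^13)^2 = 8192^2 = 67108864
2^52 = (2^26)^2 = 67108864^2 = 4503599627370496

Result: 4503599627370496
Multiplications needed: 7 (7 lines after 2^1)

2^52 = 4503599627370496. Using exponentiation by squaring, this requires 7 multiplications. The key idea: if the exponent is even, square the half-power; if odd, multiply by the base once.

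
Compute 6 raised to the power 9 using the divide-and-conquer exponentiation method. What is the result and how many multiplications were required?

Computing 6^9 by squaring (build up from 6^1; each line after the first costs one multiplication):

6^1 = 6
6^2 = (6^1)^2 = 6^2 = 36
6^4 = (6^2)^2 = 36^2 = 1296
6^8 = (6^4)^2 = 1296^2 = 1679616
6^9 = 6 * 6^8 = 6 * 1679616 = 10077696

Result: 10077696
Multiplications needed: 4 (4 lines after 6^1)

6^9 = 10077696. Using exponentiation by squaring, this requires 4 multiplications. The key idea: if the exponent is even, square the half-power; if odd, multiply by the base once.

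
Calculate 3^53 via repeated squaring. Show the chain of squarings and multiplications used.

Computing 3^53 by squaring (build up from 3^1; each line after the first costs one multiplication):

3^1 = 3
3^2 = (3^1)^2 = 3^2 = 9
3^3 = 3 * 3^2 = 3 * 9 = 27
3^6 = (3^3)^2 = 27^2 = 729
3^12 = (3^6)^2 = 729^2 = 531441
3^13 = 3 * 3^12 = 3 * 531441 = 1594323
3^26 = (3^13)^2 = 1594323^2 = 2541865828329
3^52 = (3^26)^2 = 2541865828329^2 = 6461081889226673298932241
3^53 = 3 * 3^52 = 3 * 6461081889226673298932241 = 19383245667680019896796723

Result: 19383245667680019896796723
Multiplications needed: 8 (8 lines after 3^1)

3^53 = 19383245667680019896796723. Using exponentiation by squaring, this requires 8 multiplications. The key idea: if the exponent is even, square the half-power; if odd, multiply by the base once.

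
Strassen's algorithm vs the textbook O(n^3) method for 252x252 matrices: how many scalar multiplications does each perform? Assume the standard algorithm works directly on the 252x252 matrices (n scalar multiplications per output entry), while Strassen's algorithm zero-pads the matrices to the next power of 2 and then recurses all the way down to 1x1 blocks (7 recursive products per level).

Matrix multiplication for 252x252 matrices:

Strassen's algorithm requires power-of-2 dimensions. Pad 252x252 to 256x256 (next power of 2).

Standard algorithm: 252^3 = 16003008 multiplications
Strassen's algorithm: 7^(log2(256)) = 7^8 = 5764801 multiplications
Savings: 16003008 - 5764801 = 10238207 multiplications

Standard: 16003008 multiplications (252^3). Strassen: 5764801 multiplications (7^8, after padding to 256x256). Strassen reduces 8 recursive multiplications to 7 at each level.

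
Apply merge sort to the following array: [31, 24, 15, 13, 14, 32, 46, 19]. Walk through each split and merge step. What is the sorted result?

Merge sort trace:

Split: [31, 24, 15, 13, 14, 32, 46, 19] -> [31, 24, 15, 13] and [14, 32, 46, 19]
  Split: [31, 24, 15, 13] -> [31, 24] and [15, 13]
    Split: [31, 24] -> [31] and [24]
    Merge: [31] + [24] -> [24, 31]
    Split: [15, 13] -> [15] and [13]
    Merge: [15] + [13] -> [13, 15]
  Merge: [24, 31] + [13, 15] -> [13, 15, 24, 31]
  Split: [14, 32, 46, 19] -> [14, 32] and [46, 19]
    Split: [14, 32] -> [14] and [32]
    Merge: [14] + [32] -> [14, 32]
    Split: [46, 19] -> [46] and [19]
    Merge: [46] + [19] -> [19, 46]
  Merge: [14, 32] + [19, 46] -> [14, 19, 32, 46]
Merge: [13, 15, 24, 31] + [14, 19, 32, 46] -> [13, 14, 15, 19, 24, 31, 32, 46]

Final sorted array: [13, 14, 15, 19, 24, 31, 32, 46]

The merge sort proceeds by recursively splitting the array and merging sorted halves.
After all merges, the sorted array is [13, 14, 15, 19, 24, 31, 32, 46].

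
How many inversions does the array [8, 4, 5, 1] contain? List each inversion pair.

Finding inversions in [8, 4, 5, 1]:

(0, 1): arr[0]=8 > arr[1]=4
(0, 2): arr[0]=8 > arr[2]=5
(0, 3): arr[0]=8 > arr[3]=1
(1, 3): arr[1]=4 > arr[3]=1
(2, 3): arr[2]=5 > arr[3]=1

Total inversions: 5

The array has 5 inversion(s): (0,1), (0,2), (0,3), (1,3), (2,3). Each pair (i,j) satisfies i < j and arr[i] > arr[j].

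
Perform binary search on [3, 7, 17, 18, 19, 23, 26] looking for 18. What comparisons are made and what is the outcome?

Binary search for 18 in [3, 7, 17, 18, 19, 23, 26]:

lo=0, hi=6, mid=3, arr[mid]=18 -> Found target at index 3!

Binary search finds 18 at index 3 after 1 comparisons. The search repeatedly halves the search space by comparing with the middle element.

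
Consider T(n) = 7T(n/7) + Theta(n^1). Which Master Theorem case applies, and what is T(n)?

Master Theorem for T(n) = 7T(n/7) + O(n^1):

a = 7, b = 7, c = 1
log_b(a) = log_7(7) = 1.0000

Case 2: c = 1 = log_7(7) = 1.0000
T(n) = O(n^1 log n) = O(n log n)

For T(n) = 7T(n/7) + O(n^1): log_7(7) = 1.0000. This is Case 2 of the Master Theorem (c = log_b(a), equal work at all levels), giving O(n log n).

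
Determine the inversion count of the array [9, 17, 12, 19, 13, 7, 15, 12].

Finding inversions in [9, 17, 12, 19, 13, 7, 15, 12]:

(0, 5): arr[0]=9 > arr[5]=7
(1, 2): arr[1]=17 > arr[2]=12
(1, 4): arr[1]=17 > arr[4]=13
(1, 5): arr[1]=17 > arr[5]=7
(1, 6): arr[1]=17 > arr[6]=15
(1, 7): arr[1]=17 > arr[7]=12
(2, 5): arr[2]=12 > arr[5]=7
(3, 4): arr[3]=19 > arr[4]=13
(3, 5): arr[3]=19 > arr[5]=7
(3, 6): arr[3]=19 > arr[6]=15
(3, 7): arr[3]=19 > arr[7]=12
(4, 5): arr[4]=13 > arr[5]=7
(4, 7): arr[4]=13 > arr[7]=12
(6, 7): arr[6]=15 > arr[7]=12

Total inversions: 14

The array has 14 inversion(s): (0,5), (1,2), (1,4), (1,5), (1,6), (1,7), (2,5), (3,4), (3,5), (3,6), (3,7), (4,5), (4,7), (6,7). Each pair (i,j) satisfies i < j and arr[i] > arr[j].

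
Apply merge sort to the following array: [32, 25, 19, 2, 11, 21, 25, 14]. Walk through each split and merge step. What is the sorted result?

Merge sort trace:

Split: [32, 25, 19, 2, 11, 21, 25, 14] -> [32, 25, 19, 2] and [11, 21, 25, 14]
  Split: [32, 25, 19, 2] -> [32, 25] and [19, 2]
    Split: [32, 25] -> [32] and [25]
    Merge: [32] + [25] -> [25, 32]
    Split: [19, 2] -> [19] and [2]
    Merge: [19] + [2] -> [2, 19]
  Merge: [25, 32] + [2, 19] -> [2, 19, 25, 32]
  Split: [11, 21, 25, 14] -> [11, 21] and [25, 14]
    Split: [11, 21] -> [11] and [21]
    Merge: [11] + [21] -> [11, 21]
    Split: [25, 14] -> [25] and [14]
    Merge: [25] + [14] -> [14, 25]
  Merge: [11, 21] + [14, 25] -> [11, 14, 21, 25]
Merge: [2, 19, 25, 32] + [11, 14, 21, 25] -> [2, 11, 14, 19, 21, 25, 25, 32]

Final sorted array: [2, 11, 14, 19, 21, 25, 25, 32]

The merge sort proceeds by recursively splitting the array and merging sorted halves.
After all merges, the sorted array is [2, 11, 14, 19, 21, 25, 25, 32].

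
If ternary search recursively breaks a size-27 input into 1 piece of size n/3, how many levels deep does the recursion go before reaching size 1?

For divide and conquer with division factor 3:

Problem sizes at each level:
Level 0: 27
Level 1: 9
Level 2: 3
Level 3: 1

The root is level 0 and the size-1 base case is level 3 (the tree spans levels 0 through 3, i.e. 4 levels counting the root), so the depth is the number of divisions: log_3(27) = 3

The recursion tree depth is log_3(27) = 3. At each level, the problem size is divided by 3, so it takes 3 divisions to reduce to a base case of size 1. The algorithm makes 1 recursive call at each level.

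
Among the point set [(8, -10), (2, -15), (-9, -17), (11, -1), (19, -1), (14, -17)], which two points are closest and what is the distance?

Computing all pairwise distances among 6 points:

d((8, -10), (2, -15)) = 7.8102 <-- minimum
d((8, -10), (-9, -17)) = 18.3848
d((8, -10), (11, -1)) = 9.4868
d((8, -10), (19, -1)) = 14.2127
d((8, -10), (14, -17)) = 9.2195
d((2, -15), (-9, -17)) = 11.1803
d((2, -15), (11, -1)) = 16.6433
d((2, -15), (19, -1)) = 22.0227
d((2, -15), (14, -17)) = 12.1655
d((-9, -17), (11, -1)) = 25.6125
d((-9, -17), (19, -1)) = 32.249
d((-9, -17), (14, -17)) = 23.0
d((11, -1), (19, -1)) = 8.0
d((11, -1), (14, -17)) = 16.2788
d((19, -1), (14, -17)) = 16.7631

Closest pair: (8, -10) and (2, -15) with distance 7.8102

The closest pair is (8, -10) and (2, -15) with Euclidean distance 7.8102. For 6 points, brute-force pairwise comparison is shown above. For large n, the divide-and-conquer algorithm (sort by x, recurse on halves, check the dividing strip) achieves O(n log n).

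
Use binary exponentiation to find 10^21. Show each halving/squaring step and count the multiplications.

Computing 10^21 by squaring (build up from 10^1; each line after the first costs one multiplication):

10^1 = 10
10^2 = (10^1)^2 = 10^2 = 100
10^4 = (10^2)^2 = 100^2 = 10000
10^5 = 10 * 10^4 = 10 * 10000 = 100000
10^10 = (10^5)^2 = 100000^2 = 10000000000
10^20 = (10^10)^2 = 10000000000^2 = 100000000000000000000
10^21 = 10 * 10^20 = 10 * 100000000000000000000 = 1000000000000000000000

Result: 1000000000000000000000
Multiplications needed: 6 (6 lines after 10^1)

10^21 = 1000000000000000000000. Using exponentiation by squaring, this requires 6 multiplications. The key idea: if the exponent is even, square the half-power; if odd, multiply by the base once.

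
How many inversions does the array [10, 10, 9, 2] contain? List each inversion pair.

Finding inversions in [10, 10, 9, 2]:

(0, 2): arr[0]=10 > arr[2]=9
(0, 3): arr[0]=10 > arr[3]=2
(1, 2): arr[1]=10 > arr[2]=9
(1, 3): arr[1]=10 > arr[3]=2
(2, 3): arr[2]=9 > arr[3]=2

Total inversions: 5

The array has 5 inversion(s): (0,2), (0,3), (1,2), (1,3), (2,3). Each pair (i,j) satisfies i < j and arr[i] > arr[j].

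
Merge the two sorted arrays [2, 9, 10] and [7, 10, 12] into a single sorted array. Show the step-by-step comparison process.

Merging process:

Compare 2 vs 7: take 2 from left. Merged: [2]
Compare 9 vs 7: take 7 from right. Merged: [2, 7]
Compare 9 vs 10: take 9 from left. Merged: [2, 7, 9]
Compare 10 vs 10: take 10 from left. Merged: [2, 7, 9, 10]
Append remaining from right: [10, 12]. Merged: [2, 7, 9, 10, 10, 12]

Final merged array: [2, 7, 9, 10, 10, 12]
Total comparisons: 4

The merged array is [2, 7, 9, 10, 10, 12], requiring 4 comparisons. The merge step runs in O(n) time where n is the total number of elements.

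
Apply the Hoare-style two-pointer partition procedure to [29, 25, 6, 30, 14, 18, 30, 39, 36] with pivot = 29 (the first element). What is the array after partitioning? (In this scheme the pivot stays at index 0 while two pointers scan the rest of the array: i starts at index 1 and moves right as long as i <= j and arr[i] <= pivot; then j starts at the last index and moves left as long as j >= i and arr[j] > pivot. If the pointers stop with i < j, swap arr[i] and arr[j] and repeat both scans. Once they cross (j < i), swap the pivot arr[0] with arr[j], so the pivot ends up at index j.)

Hoare-style two-pointer partition with pivot = 29:

Initial array: [29, 25, 6, 30, 14, 18, 30, 39, 36]

Pointers start at i = 1, j = 8.
i stops at index 3 (arr[3]=30 > 29), j stops at index 5 (arr[5]=18 <= 29): swap arr[3] and arr[5], array becomes [29, 25, 6, 18, 14, 30, 30, 39, 36]
i ends at 5, j ends at 4: the pointers have crossed (j < i), so scanning stops.

Swap pivot arr[0] with arr[4] to place pivot at position 4: [14, 25, 6, 18, 29, 30, 30, 39, 36]
Pivot position: 4

After partitioning with pivot 29, the array becomes [14, 25, 6, 18, 29, 30, 30, 39, 36]. The pivot is placed at index 4. All elements to the left of the pivot are <= 29, and all elements to the right are > 29.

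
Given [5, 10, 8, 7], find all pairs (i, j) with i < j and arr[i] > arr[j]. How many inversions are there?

Finding inversions in [5, 10, 8, 7]:

(1, 2): arr[1]=10 > arr[2]=8
(1, 3): arr[1]=10 > arr[3]=7
(2, 3): arr[2]=8 > arr[3]=7

Total inversions: 3

The array has 3 inversion(s): (1,2), (1,3), (2,3). Each pair (i,j) satisfies i < j and arr[i] > arr[j].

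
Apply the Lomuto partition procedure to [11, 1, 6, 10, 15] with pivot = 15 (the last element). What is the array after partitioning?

Lomuto partition with pivot = 15:

Initial array: [11, 1, 6, 10, 15]

arr[0]=11 <= 15: swap with position 0, array becomes [11, 1, 6, 10, 15]
arr[1]=1 <= 15: swap with position 1, array becomes [11, 1, 6, 10, 15]
arr[2]=6 <= 15: swap with position 2, array becomes [11, 1, 6, 10, 15]
arr[3]=10 <= 15: swap with position 3, array becomes [11, 1, 6, 10, 15]

Place pivot at position 4: [11, 1, 6, 10, 15]
Pivot position: 4

After partitioning with pivot 15, the array becomes [11, 1, 6, 10, 15]. The pivot is placed at index 4. All elements to the left of the pivot are <= 15, and all elements to the right are > 15.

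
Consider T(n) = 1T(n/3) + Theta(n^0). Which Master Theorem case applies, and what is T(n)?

Master Theorem for T(n) = 1T(n/3) + O(n^0):

a = 1, b = 3, c = 0
log_b(a) = log_3(1) = 0.0000

Case 2: c = 0 = log_3(1) = 0.0000
T(n) = O(n^0 log n) = O(log n)

For T(n) = 1T(n/3) + O(n^0): log_3(1) = 0.0000. This is Case 2 of the Master Theorem (c = log_b(a), equal work at all levels), giving O(log n).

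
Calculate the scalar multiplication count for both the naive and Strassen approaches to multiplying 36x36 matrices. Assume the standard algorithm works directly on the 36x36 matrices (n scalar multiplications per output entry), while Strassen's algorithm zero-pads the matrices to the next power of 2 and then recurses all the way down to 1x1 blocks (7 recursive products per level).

Matrix multiplication for 36x36 matrices:

Strassen's algorithm requires power-of-2 dimensions. Pad 36x36 to 64x64 (next power of 2).

Standard algorithm: 36^3 = 46656 multiplications
Strassen's algorithm: 7^(log2(64)) = 7^6 = 117649 multiplications
Difference: 46656 - 117649 = -70993 (Strassen uses MORE here due to padding overhead — for small or just-over-power-of-2 n, padding can outweigh the per-level savings)

Standard: 46656 multiplications (36^3). Strassen: 117649 multiplications (7^6, after padding to 64x64). Strassen reduces 8 recursive multiplications to 7 at each level.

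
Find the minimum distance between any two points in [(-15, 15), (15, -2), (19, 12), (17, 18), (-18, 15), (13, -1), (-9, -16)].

Computing all pairwise distances among 7 points:

d((-15, 15), (15, -2)) = 34.4819
d((-15, 15), (19, 12)) = 34.1321
d((-15, 15), (17, 18)) = 32.1403
d((-15, 15), (-18, 15)) = 3.0
d((-15, 15), (13, -1)) = 32.249
d((-15, 15), (-9, -16)) = 31.5753
d((15, -2), (19, 12)) = 14.5602
d((15, -2), (17, 18)) = 20.0998
d((15, -2), (-18, 15)) = 37.1214
d((15, -2), (13, -1)) = 2.2361 <-- minimum
d((15, -2), (-9, -16)) = 27.7849
d((19, 12), (17, 18)) = 6.3246
d((19, 12), (-18, 15)) = 37.1214
d((19, 12), (13, -1)) = 14.3178
d((19, 12), (-9, -16)) = 39.598
d((17, 18), (-18, 15)) = 35.1283
d((17, 18), (13, -1)) = 19.4165
d((17, 18), (-9, -16)) = 42.8019
d((-18, 15), (13, -1)) = 34.8855
d((-18, 15), (-9, -16)) = 32.28
d((13, -1), (-9, -16)) = 26.6271

Closest pair: (15, -2) and (13, -1) with distance 2.2361

The closest pair is (15, -2) and (13, -1) with Euclidean distance 2.2361. For 7 points, brute-force pairwise comparison is shown above. For large n, the divide-and-conquer algorithm (sort by x, recurse on halves, check the dividing strip) achieves O(n log n).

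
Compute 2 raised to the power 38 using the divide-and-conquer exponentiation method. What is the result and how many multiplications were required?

Computing 2^38 by squaring (build up from 2^1; each line after the first costs one multiplication):

2^1 = 2
2^2 = (2^1)^2 = 2^2 = 4
2^4 = (2^2)^2 = 4^2 = 16
2^8 = (2^4)^2 = 16^2 = 256
2^9 = 2 * 2^8 = 2 * 256 = 512
2^18 = (2^9)^2 = 512^2 = 262144
2^19 = 2 * 2^18 = 2 * 262144 = 524288
2^38 = (2^19)^2 = 524288^2 = 274877906944

Result: 274877906944
Multiplications needed: 7 (7 lines after 2^1)

2^38 = 274877906944. Using exponentiation by squaring, this requires 7 multiplications. The key idea: if the exponent is even, square the half-power; if odd, multiply by the base once.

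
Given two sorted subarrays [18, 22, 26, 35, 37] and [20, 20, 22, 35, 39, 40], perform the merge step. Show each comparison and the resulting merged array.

Merging process:

Compare 18 vs 20: take 18 from left. Merged: [18]
Compare 22 vs 20: take 20 from right. Merged: [18, 20]
Compare 22 vs 20: take 20 from right. Merged: [18, 20, 20]
Compare 22 vs 22: take 22 from left. Merged: [18, 20, 20, 22]
Compare 26 vs 22: take 22 from right. Merged: [18, 20, 20, 22, 22]
Compare 26 vs 35: take 26 from left. Merged: [18, 20, 20, 22, 22, 26]
Compare 35 vs 35: take 35 from left. Merged: [18, 20, 20, 22, 22, 26, 35]
Compare 37 vs 35: take 35 from right. Merged: [18, 20, 20, 22, 22, 26, 35, 35]
Compare 37 vs 39: take 37 from left. Merged: [18, 20, 20, 22, 22, 26, 35, 35, 37]
Append remaining from right: [39, 40]. Merged: [18, 20, 20, 22, 22, 26, 35, 35, 37, 39, 40]

Final merged array: [18, 20, 20, 22, 22, 26, 35, 35, 37, 39, 40]
Total comparisons: 9

The merged array is [18, 20, 20, 22, 22, 26, 35, 35, 37, 39, 40], requiring 9 comparisons. The merge step runs in O(n) time where n is the total number of elements.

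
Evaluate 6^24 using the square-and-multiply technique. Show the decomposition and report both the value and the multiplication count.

Computing 6^24 by squaring (build up from 6^1; each line after the first costs one multiplication):

6^1 = 6
6^2 = (6^1)^2 = 6^2 = 36
6^3 = 6 * 6^2 = 6 * 36 = 216
6^6 = (6^3)^2 = 216^2 = 46656
6^12 = (6^6)^2 = 46656^2 = 2176782336
6^24 = (6^12)^2 = 2176782336^2 = 4738381338321616896

Result: 4738381338321616896
Multiplications needed: 5 (5 lines after 6^1)

6^24 = 4738381338321616896. Using exponentiation by squaring, this requires 5 multiplications. The key idea: if the exponent is even, square the half-power; if odd, multiply by the base once.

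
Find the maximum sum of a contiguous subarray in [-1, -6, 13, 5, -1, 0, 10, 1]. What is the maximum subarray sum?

Using Kadane's algorithm on [-1, -6, 13, 5, -1, 0, 10, 1]:

Scanning through the array:
Position 1 (value -6): max_ending_here = -6, max_so_far = -1
Position 2 (value 13): max_ending_here = 13, max_so_far = 13
Position 3 (value 5): max_ending_here = 18, max_so_far = 18
Position 4 (value -1): max_ending_here = 17, max_so_far = 18
Position 5 (value 0): max_ending_here = 17, max_so_far = 18
Position 6 (value 10): max_ending_here = 27, max_so_far = 27
Position 7 (value 1): max_ending_here = 28, max_so_far = 28

Maximum subarray: [13, 5, -1, 0, 10, 1]
Maximum sum: 28

The maximum subarray is [13, 5, -1, 0, 10, 1] with sum 28. This subarray runs from index 2 to index 7.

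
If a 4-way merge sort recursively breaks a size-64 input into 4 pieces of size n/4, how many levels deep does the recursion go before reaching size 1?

For divide and conquer with division factor 4:

Problem sizes at each level:
Level 0: 64
Level 1: 16
Level 2: 4
Level 3: 1

The root is level 0 and the size-1 base case is level 3 (the tree spans levels 0 through 3, i.e. 4 levels counting the root), so the depth is the number of divisions: log_4(64) = 3

The recursion tree depth is log_4(64) = 3. At each level, the problem size is divided by 4, so it takes 3 divisions to reduce to a base case of size 1. The algorithm makes 4 recursive calls at each level.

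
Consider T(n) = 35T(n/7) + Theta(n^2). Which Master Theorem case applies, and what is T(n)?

Master Theorem for T(n) = 35T(n/7) + O(n^2):

a = 35, b = 7, c = 2
log_b(a) = log_7(35) = 1.8271

Case 3: c = 2 > log_7(35) = 1.8271
T(n) = O(n^2) = O(n^2)

For T(n) = 35T(n/7) + O(n^2): log_7(35) = 1.8271. This is Case 3 of the Master Theorem (c > log_b(a), work dominated by root), giving O(n^2).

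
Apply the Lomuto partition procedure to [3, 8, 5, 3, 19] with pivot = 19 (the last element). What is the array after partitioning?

Lomuto partition with pivot = 19:

Initial array: [3, 8, 5, 3, 19]

arr[0]=3 <= 19: swap with position 0, array becomes [3, 8, 5, 3, 19]
arr[1]=8 <= 19: swap with position 1, array becomes [3, 8, 5, 3, 19]
arr[2]=5 <= 19: swap with position 2, array becomes [3, 8, 5, 3, 19]
arr[3]=3 <= 19: swap with position 3, array becomes [3, 8, 5, 3, 19]

Place pivot at position 4: [3, 8, 5, 3, 19]
Pivot position: 4

After partitioning with pivot 19, the array becomes [3, 8, 5, 3, 19]. The pivot is placed at index 4. All elements to the left of the pivot are <= 19, and all elements to the right are > 19.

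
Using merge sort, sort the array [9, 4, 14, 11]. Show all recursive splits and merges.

Merge sort trace:

Split: [9, 4, 14, 11] -> [9, 4] and [14, 11]
  Split: [9, 4] -> [9] and [4]
  Merge: [9] + [4] -> [4, 9]
  Split: [14, 11] -> [14] and [11]
  Merge: [14] + [11] -> [11, 14]
Merge: [4, 9] + [11, 14] -> [4, 9, 11, 14]

Final sorted array: [4, 9, 11, 14]

The merge sort proceeds by recursively splitting the array and merging sorted halves.
After all merges, the sorted array is [4, 9, 11, 14].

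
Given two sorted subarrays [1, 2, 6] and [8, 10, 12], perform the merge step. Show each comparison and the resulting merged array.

Merging process:

Compare 1 vs 8: take 1 from left. Merged: [1]
Compare 2 vs 8: take 2 from left. Merged: [1, 2]
Compare 6 vs 8: take 6 from left. Merged: [1, 2, 6]
Append remaining from right: [8, 10, 12]. Merged: [1, 2, 6, 8, 10, 12]

Final merged array: [1, 2, 6, 8, 10, 12]
Total comparisons: 3

The merged array is [1, 2, 6, 8, 10, 12], requiring 3 comparisons. The merge step runs in O(n) time where n is the total number of elements.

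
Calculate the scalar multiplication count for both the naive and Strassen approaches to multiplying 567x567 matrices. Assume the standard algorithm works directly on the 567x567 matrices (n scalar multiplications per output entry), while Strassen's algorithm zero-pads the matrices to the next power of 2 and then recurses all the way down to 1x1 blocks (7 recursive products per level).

Matrix multiplication for 567x567 matrices:

Strassen's algorithm requires power-of-2 dimensions. Pad 567x567 to 1024x1024 (next power of 2).

Standard algorithm: 567^3 = 182284263 multiplications
Strassen's algorithm: 7^(log2(1024)) = 7^10 = 282475249 multiplications
Difference: 182284263 - 282475249 = -100190986 (Strassen uses MORE here due to padding overhead — for small or just-over-power-of-2 n, padding can outweigh the per-level savings)

Standard: 182284263 multiplications (567^3). Strassen: 282475249 multiplications (7^10, after padding to 1024x1024). Strassen reduces 8 recursive multiplications to 7 at each level.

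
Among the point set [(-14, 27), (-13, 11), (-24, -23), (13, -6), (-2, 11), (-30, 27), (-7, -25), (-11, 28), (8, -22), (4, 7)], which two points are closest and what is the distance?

Computing all pairwise distances among 10 points:

d((-14, 27), (-13, 11)) = 16.0312
d((-14, 27), (-24, -23)) = 50.9902
d((-14, 27), (13, -6)) = 42.638
d((-14, 27), (-2, 11)) = 20.0
d((-14, 27), (-30, 27)) = 16.0
d((-14, 27), (-7, -25)) = 52.469
d((-14, 27), (-11, 28)) = 3.1623 <-- minimum
d((-14, 27), (8, -22)) = 53.7122
d((-14, 27), (4, 7)) = 26.9072
d((-13, 11), (-24, -23)) = 35.7351
d((-13, 11), (13, -6)) = 31.0644
d((-13, 11), (-2, 11)) = 11.0
d((-13, 11), (-30, 27)) = 23.3452
d((-13, 11), (-7, -25)) = 36.4966
d((-13, 11), (-11, 28)) = 17.1172
d((-13, 11), (8, -22)) = 39.1152
d((-13, 11), (4, 7)) = 17.4642
d((-24, -23), (13, -6)) = 40.7185
d((-24, -23), (-2, 11)) = 40.4969
d((-24, -23), (-30, 27)) = 50.3587
d((-24, -23), (-7, -25)) = 17.1172
d((-24, -23), (-11, 28)) = 52.6308
d((-24, -23), (8, -22)) = 32.0156
d((-24, -23), (4, 7)) = 41.0366
d((13, -6), (-2, 11)) = 22.6716
d((13, -6), (-30, 27)) = 54.2033
d((13, -6), (-7, -25)) = 27.5862
d((13, -6), (-11, 28)) = 41.6173
d((13, -6), (8, -22)) = 16.7631
d((13, -6), (4, 7)) = 15.8114
d((-2, 11), (-30, 27)) = 32.249
d((-2, 11), (-7, -25)) = 36.3456
d((-2, 11), (-11, 28)) = 19.2354
d((-2, 11), (8, -22)) = 34.4819
d((-2, 11), (4, 7)) = 7.2111
d((-30, 27), (-7, -25)) = 56.8595
d((-30, 27), (-11, 28)) = 19.0263
d((-30, 27), (8, -22)) = 62.0081
d((-30, 27), (4, 7)) = 39.4462
d((-7, -25), (-11, 28)) = 53.1507
d((-7, -25), (8, -22)) = 15.2971
d((-7, -25), (4, 7)) = 33.8378
d((-11, 28), (8, -22)) = 53.4883
d((-11, 28), (4, 7)) = 25.807
d((8, -22), (4, 7)) = 29.2746

Closest pair: (-14, 27) and (-11, 28) with distance 3.1623

The closest pair is (-14, 27) and (-11, 28) with Euclidean distance 3.1623. For 10 points, brute-force pairwise comparison is shown above. For large n, the divide-and-conquer algorithm (sort by x, recurse on halves, check the dividing strip) achieves O(n log n).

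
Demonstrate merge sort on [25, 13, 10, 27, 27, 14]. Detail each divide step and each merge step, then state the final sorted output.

Merge sort trace:

Split: [25, 13, 10, 27, 27, 14] -> [25, 13, 10] and [27, 27, 14]
  Split: [25, 13, 10] -> [25] and [13, 10]
    Split: [13, 10] -> [13] and [10]
    Merge: [13] + [10] -> [10, 13]
  Merge: [25] + [10, 13] -> [10, 13, 25]
  Split: [27, 27, 14] -> [27] and [27, 14]
    Split: [27, 14] -> [27] and [14]
    Merge: [27] + [14] -> [14, 27]
  Merge: [27] + [14, 27] -> [14, 27, 27]
Merge: [10, 13, 25] + [14, 27, 27] -> [10, 13, 14, 25, 27, 27]

Final sorted array: [10, 13, 14, 25, 27, 27]

The merge sort proceeds by recursively splitting the array and merging sorted halves.
After all merges, the sorted array is [10, 13, 14, 25, 27, 27].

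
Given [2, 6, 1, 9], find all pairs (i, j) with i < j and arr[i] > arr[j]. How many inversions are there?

Finding inversions in [2, 6, 1, 9]:

(0, 2): arr[0]=2 > arr[2]=1
(1, 2): arr[1]=6 > arr[2]=1

Total inversions: 2

The array has 2 inversion(s): (0,2), (1,2). Each pair (i,j) satisfies i < j and arr[i] > arr[j].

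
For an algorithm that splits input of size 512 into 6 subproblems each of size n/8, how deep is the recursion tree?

For divide and conquer with division factor 8:

Problem sizes at each level:
Level 0: 512
Level 1: 64
Level 2: 8
Level 3: 1

The root is level 0 and the size-1 base case is level 3 (the tree spans levels 0 through 3, i.e. 4 levels counting the root), so the depth is the number of divisions: log_8(512) = 3

The recursion tree depth is log_8(512) = 3. At each level, the problem size is divided by 8, so it takes 3 divisions to reduce to a base case of size 1. The algorithm makes 6 recursive calls at each level.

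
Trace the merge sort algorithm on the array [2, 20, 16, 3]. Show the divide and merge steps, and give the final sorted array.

Merge sort trace:

Split: [2, 20, 16, 3] -> [2, 20] and [16, 3]
  Split: [2, 20] -> [2] and [20]
  Merge: [2] + [20] -> [2, 20]
  Split: [16, 3] -> [16] and [3]
  Merge: [16] + [3] -> [3, 16]
Merge: [2, 20] + [3, 16] -> [2, 3, 16, 20]

Final sorted array: [2, 3, 16, 20]

The merge sort proceeds by recursively splitting the array and merging sorted halves.
After all merges, the sorted array is [2, 3, 16, 20].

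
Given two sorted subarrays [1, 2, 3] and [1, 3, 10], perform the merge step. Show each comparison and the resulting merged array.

Merging process:

Compare 1 vs 1: take 1 from left. Merged: [1]
Compare 2 vs 1: take 1 from right. Merged: [1, 1]
Compare 2 vs 3: take 2 from left. Merged: [1, 1, 2]
Compare 3 vs 3: take 3 from left. Merged: [1, 1, 2, 3]
Append remaining from right: [3, 10]. Merged: [1, 1, 2, 3, 3, 10]

Final merged array: [1, 1, 2, 3, 3, 10]
Total comparisons: 4

The merged array is [1, 1, 2, 3, 3, 10], requiring 4 comparisons. The merge step runs in O(n) time where n is the total number of elements.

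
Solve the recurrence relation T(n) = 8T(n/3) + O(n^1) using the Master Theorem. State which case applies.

Master Theorem for T(n) = 8T(n/3) + O(n^1):

a = 8, b = 3, c = 1
log_b(a) = log_3(8) = 1.8928

Case 1: c = 1 < log_3(8) = 1.8928
T(n) = O(n^(log_3 8))

For T(n) = 8T(n/3) + O(n^1): log_3(8) = 1.8928. This is Case 1 of the Master Theorem (c < log_b(a), work dominated by leaves), giving O(n^(log_3 8)).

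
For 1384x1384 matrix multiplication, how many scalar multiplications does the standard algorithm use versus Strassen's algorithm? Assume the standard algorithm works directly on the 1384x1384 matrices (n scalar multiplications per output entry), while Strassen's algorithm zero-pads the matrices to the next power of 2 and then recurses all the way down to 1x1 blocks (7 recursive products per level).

Matrix multiplication for 1384x1384 matrices:

Strassen's algorithm requires power-of-2 dimensions. Pad 1384x1384 to 2048x2048 (next power of 2).

Standard algorithm: 1384^3 = 2650991104 multiplications
Strassen's algorithm: 7^(log2(2048)) = 7^11 = 1977326743 multiplications
Savings: 2650991104 - 1977326743 = 673664361 multiplications

Standard: 2650991104 multiplications (1384^3). Strassen: 1977326743 multiplications (7^11, after padding to 2048x2048). Strassen reduces 8 recursive multiplications to 7 at each level.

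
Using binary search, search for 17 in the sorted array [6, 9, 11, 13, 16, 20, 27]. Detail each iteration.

Binary search for 17 in [6, 9, 11, 13, 16, 20, 27]:

lo=0, hi=6, mid=3, arr[mid]=13 -> 13 < 17, search right half
lo=4, hi=6, mid=5, arr[mid]=20 -> 20 > 17, search left half
lo=4, hi=4, mid=4, arr[mid]=16 -> 16 < 17, search right half
lo=5 > hi=4, target 17 not found

Binary search determines that 17 is not in the array after 3 comparisons. The search space was exhausted without finding the target.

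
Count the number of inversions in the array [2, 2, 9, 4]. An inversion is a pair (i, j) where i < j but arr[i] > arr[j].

Finding inversions in [2, 2, 9, 4]:

(2, 3): arr[2]=9 > arr[3]=4

Total inversions: 1

The array has 1 inversion(s): (2,3). Each pair (i,j) satisfies i < j and arr[i] > arr[j].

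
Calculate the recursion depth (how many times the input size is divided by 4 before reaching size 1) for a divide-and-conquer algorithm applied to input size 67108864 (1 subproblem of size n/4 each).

For divide and conquer with division factor 4:

Problem sizes at each level:
Level 0: 67108864
Level 1: 16777216
Level 2: 4194304
Level 3: 1048576
Level 4: 262144
Level 5: 65536
Level 6: 16384
Level 7: 4096
Level 8: 1024
Level 9: 256
Level 10: 64
Level 11: 16
Level 12: 4
Level 13: 1

The root is level 0 and the size-1 base case is level 13 (the tree spans levels 0 through 13, i.e. 14 levels counting the root), so the depth is the number of divisions: log_4(67108864) = 13

The recursion tree depth is log_4(67108864) = 13. At each level, the problem size is divided by 4, so it takes 13 divisions to reduce to a base case of size 1. The algorithm makes 1 recursive call at each level.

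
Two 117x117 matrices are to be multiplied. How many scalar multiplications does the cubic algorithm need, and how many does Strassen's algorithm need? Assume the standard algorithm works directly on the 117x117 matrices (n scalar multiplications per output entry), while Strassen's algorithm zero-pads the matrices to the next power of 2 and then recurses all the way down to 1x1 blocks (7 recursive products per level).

Matrix multiplication for 117x117 matrices:

Strassen's algorithm requires power-of-2 dimensions. Pad 117x117 to 128x128 (next power of 2).

Standard algorithm: 117^3 = 1601613 multiplications
Strassen's algorithm: 7^(log2(128)) = 7^7 = 823543 multiplications
Savings: 1601613 - 823543 = 778070 multiplications

Standard: 1601613 multiplications (117^3). Strassen: 823543 multiplications (7^7, after padding to 128x128). Strassen reduces 8 recursive multiplications to 7 at each level.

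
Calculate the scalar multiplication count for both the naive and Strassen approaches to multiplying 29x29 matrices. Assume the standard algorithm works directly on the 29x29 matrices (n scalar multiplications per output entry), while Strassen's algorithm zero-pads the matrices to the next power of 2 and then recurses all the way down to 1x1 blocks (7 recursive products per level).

Matrix multiplication for 29x29 matrices:

Strassen's algorithm requires power-of-2 dimensions. Pad 29x29 to 32x32 (next power of 2).

Standard algorithm: 29^3 = 24389 multiplications
Strassen's algorithm: 7^(log2(32)) = 7^5 = 16807 multiplications
Savings: 24389 - 16807 = 7582 multiplications

Standard: 24389 multiplications (29^3). Strassen: 16807 multiplications (7^5, after padding to 32x32). Strassen reduces 8 recursive multiplications to 7 at each level.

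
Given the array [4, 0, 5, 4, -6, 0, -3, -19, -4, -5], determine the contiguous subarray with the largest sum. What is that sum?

Using Kadane's algorithm on [4, 0, 5, 4, -6, 0, -3, -19, -4, -5]:

Scanning through the array:
Position 1 (value 0): max_ending_here = 4, max_so_far = 4
Position 2 (value 5): max_ending_here = 9, max_so_far = 9
Position 3 (value 4): max_ending_here = 13, max_so_far = 13
Position 4 (value -6): max_ending_here = 7, max_so_far = 13
Position 5 (value 0): max_ending_here = 7, max_so_far = 13
Position 6 (value -3): max_ending_here = 4, max_so_far = 13
Position 7 (value -19): max_ending_here = -15, max_so_far = 13
Position 8 (value -4): max_ending_here = -4, max_so_far = 13
Position 9 (value -5): max_ending_here = -5, max_so_far = 13

Maximum subarray: [4, 0, 5, 4]
Maximum sum: 13

The maximum subarray is [4, 0, 5, 4] with sum 13. This subarray runs from index 0 to index 3.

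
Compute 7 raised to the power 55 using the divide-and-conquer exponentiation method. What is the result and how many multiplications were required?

Computing 7^55 by squaring (build up from 7^1; each line after the first costs one multiplication):

7^1 = 7
7^2 = (7^1)^2 = 7^2 = 49
7^3 = 7 * 7^2 = 7 * 49 = 343
7^6 = (7^3)^2 = 343^2 = 117649
7^12 = (7^6)^2 = 117649^2 = 13841287201
7^13 = 7 * 7^12 = 7 * 13841287201 = 96889010407
7^26 = (7^13)^2 = 96889010407^2 = 9387480337647754305649
7^27 = 7 * 7^26 = 7 * 9387480337647754305649 = 65712362363534280139543
7^54 = (7^27)^2 = 65712362363534280139543^2 = 4318114567396436564035293097707728087552248849
7^55 = 7 * 7^54 = 7 * 4318114567396436564035293097707728087552248849 = 30226801971775055948247051683954096612865741943

Result: 30226801971775055948247051683954096612865741943
Multiplications needed: 9 (9 lines after 7^1)

7^55 = 30226801971775055948247051683954096612865741943. Using exponentiation by squaring, this requires 9 multiplications. The key idea: if the exponent is even, square the half-power; if odd, multiply by the base once.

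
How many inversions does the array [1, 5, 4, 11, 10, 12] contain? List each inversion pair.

Finding inversions in [1, 5, 4, 11, 10, 12]:

(1, 2): arr[1]=5 > arr[2]=4
(3, 4): arr[3]=11 > arr[4]=10

Total inversions: 2

The array has 2 inversion(s): (1,2), (3,4). Each pair (i,j) satisfies i < j and arr[i] > arr[j].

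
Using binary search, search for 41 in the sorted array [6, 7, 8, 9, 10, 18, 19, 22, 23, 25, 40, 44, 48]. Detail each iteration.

Binary search for 41 in [6, 7, 8, 9, 10, 18, 19, 22, 23, 25, 40, 44, 48]:

lo=0, hi=12, mid=6, arr[mid]=19 -> 19 < 41, search right half
lo=7, hi=12, mid=9, arr[mid]=25 -> 25 < 41, search right half
lo=10, hi=12, mid=11, arr[mid]=44 -> 44 > 41, search left half
lo=10, hi=10, mid=10, arr[mid]=40 -> 40 < 41, search right half
lo=11 > hi=10, target 41 not found

Binary search determines that 41 is not in the array after 4 comparisons. The search space was exhausted without finding the target.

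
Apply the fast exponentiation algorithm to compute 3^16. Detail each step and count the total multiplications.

Computing 3^16 by squaring (build up from 3^1; each line after the first costs one multiplication):

3^1 = 3
3^2 = (3^1)^2 = 3^2 = 9
3^4 = (3^2)^2 = 9^2 = 81
3^8 = (3^4)^2 = 81^2 = 6561
3^16 = (3^8)^2 = 6561^2 = 43046721

Result: 43046721
Multiplications needed: 4 (4 lines after 3^1)

3^16 = 43046721. Using exponentiation by squaring, this requires 4 multiplications. The key idea: if the exponent is even, square the half-power; if odd, multiply by the base once.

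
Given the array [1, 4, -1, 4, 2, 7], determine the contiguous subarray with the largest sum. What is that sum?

Using Kadane's algorithm on [1, 4, -1, 4, 2, 7]:

Scanning through the array:
Position 1 (value 4): max_ending_here = 5, max_so_far = 5
Position 2 (value -1): max_ending_here = 4, max_so_far = 5
Position 3 (value 4): max_ending_here = 8, max_so_far = 8
Position 4 (value 2): max_ending_here = 10, max_so_far = 10
Position 5 (value 7): max_ending_here = 17, max_so_far = 17

Maximum subarray: [1, 4, -1, 4, 2, 7]
Maximum sum: 17

The maximum subarray is [1, 4, -1, 4, 2, 7] with sum 17. This subarray runs from index 0 to index 5.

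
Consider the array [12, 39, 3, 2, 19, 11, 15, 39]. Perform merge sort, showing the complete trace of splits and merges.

Merge sort trace:

Split: [12, 39, 3, 2, 19, 11, 15, 39] -> [12, 39, 3, 2] and [19, 11, 15, 39]
  Split: [12, 39, 3, 2] -> [12, 39] and [3, 2]
    Split: [12, 39] -> [12] and [39]
    Merge: [12] + [39] -> [12, 39]
    Split: [3, 2] -> [3] and [2]
    Merge: [3] + [2] -> [2, 3]
  Merge: [12, 39] + [2, 3] -> [2, 3, 12, 39]
  Split: [19, 11, 15, 39] -> [19, 11] and [15, 39]
    Split: [19, 11] -> [19] and [11]
    Merge: [19] + [11] -> [11, 19]
    Split: [15, 39] -> [15] and [39]
    Merge: [15] + [39] -> [15, 39]
  Merge: [11, 19] + [15, 39] -> [11, 15, 19, 39]
Merge: [2, 3, 12, 39] + [11, 15, 19, 39] -> [2, 3, 11, 12, 15, 19, 39, 39]

Final sorted array: [2, 3, 11, 12, 15, 19, 39, 39]

The merge sort proceeds by recursively splitting the array and merging sorted halves.
After all merges, the sorted array is [2, 3, 11, 12, 15, 19, 39, 39].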